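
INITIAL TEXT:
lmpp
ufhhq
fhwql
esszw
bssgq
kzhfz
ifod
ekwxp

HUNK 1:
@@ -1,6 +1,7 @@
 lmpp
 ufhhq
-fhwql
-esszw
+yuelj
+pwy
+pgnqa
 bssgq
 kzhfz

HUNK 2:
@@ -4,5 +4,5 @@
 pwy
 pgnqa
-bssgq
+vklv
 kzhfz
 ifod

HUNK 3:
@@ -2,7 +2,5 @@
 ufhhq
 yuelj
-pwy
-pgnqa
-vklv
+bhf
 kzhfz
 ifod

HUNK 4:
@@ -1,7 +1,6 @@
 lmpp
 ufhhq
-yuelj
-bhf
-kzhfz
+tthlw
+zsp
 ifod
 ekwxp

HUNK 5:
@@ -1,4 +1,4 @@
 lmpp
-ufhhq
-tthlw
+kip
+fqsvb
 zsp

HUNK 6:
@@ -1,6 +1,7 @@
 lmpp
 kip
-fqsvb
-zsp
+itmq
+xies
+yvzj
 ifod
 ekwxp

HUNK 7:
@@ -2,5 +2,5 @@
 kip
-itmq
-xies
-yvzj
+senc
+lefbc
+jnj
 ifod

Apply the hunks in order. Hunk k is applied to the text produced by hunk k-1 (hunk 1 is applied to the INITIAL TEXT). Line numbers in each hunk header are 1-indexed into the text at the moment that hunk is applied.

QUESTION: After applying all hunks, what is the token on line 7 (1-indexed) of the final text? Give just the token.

Hunk 1: at line 1 remove [fhwql,esszw] add [yuelj,pwy,pgnqa] -> 9 lines: lmpp ufhhq yuelj pwy pgnqa bssgq kzhfz ifod ekwxp
Hunk 2: at line 4 remove [bssgq] add [vklv] -> 9 lines: lmpp ufhhq yuelj pwy pgnqa vklv kzhfz ifod ekwxp
Hunk 3: at line 2 remove [pwy,pgnqa,vklv] add [bhf] -> 7 lines: lmpp ufhhq yuelj bhf kzhfz ifod ekwxp
Hunk 4: at line 1 remove [yuelj,bhf,kzhfz] add [tthlw,zsp] -> 6 lines: lmpp ufhhq tthlw zsp ifod ekwxp
Hunk 5: at line 1 remove [ufhhq,tthlw] add [kip,fqsvb] -> 6 lines: lmpp kip fqsvb zsp ifod ekwxp
Hunk 6: at line 1 remove [fqsvb,zsp] add [itmq,xies,yvzj] -> 7 lines: lmpp kip itmq xies yvzj ifod ekwxp
Hunk 7: at line 2 remove [itmq,xies,yvzj] add [senc,lefbc,jnj] -> 7 lines: lmpp kip senc lefbc jnj ifod ekwxp
Final line 7: ekwxp

Answer: ekwxp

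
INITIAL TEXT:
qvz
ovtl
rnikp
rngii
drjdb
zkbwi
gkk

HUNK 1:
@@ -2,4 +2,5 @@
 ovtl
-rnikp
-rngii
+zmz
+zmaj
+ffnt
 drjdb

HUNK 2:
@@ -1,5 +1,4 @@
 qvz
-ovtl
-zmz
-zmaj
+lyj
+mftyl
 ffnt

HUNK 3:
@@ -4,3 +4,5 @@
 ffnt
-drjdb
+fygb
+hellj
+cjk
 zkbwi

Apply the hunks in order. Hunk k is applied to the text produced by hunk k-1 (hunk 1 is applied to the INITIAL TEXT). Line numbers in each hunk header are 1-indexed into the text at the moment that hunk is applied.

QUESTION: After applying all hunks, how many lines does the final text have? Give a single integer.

Hunk 1: at line 2 remove [rnikp,rngii] add [zmz,zmaj,ffnt] -> 8 lines: qvz ovtl zmz zmaj ffnt drjdb zkbwi gkk
Hunk 2: at line 1 remove [ovtl,zmz,zmaj] add [lyj,mftyl] -> 7 lines: qvz lyj mftyl ffnt drjdb zkbwi gkk
Hunk 3: at line 4 remove [drjdb] add [fygb,hellj,cjk] -> 9 lines: qvz lyj mftyl ffnt fygb hellj cjk zkbwi gkk
Final line count: 9

Answer: 9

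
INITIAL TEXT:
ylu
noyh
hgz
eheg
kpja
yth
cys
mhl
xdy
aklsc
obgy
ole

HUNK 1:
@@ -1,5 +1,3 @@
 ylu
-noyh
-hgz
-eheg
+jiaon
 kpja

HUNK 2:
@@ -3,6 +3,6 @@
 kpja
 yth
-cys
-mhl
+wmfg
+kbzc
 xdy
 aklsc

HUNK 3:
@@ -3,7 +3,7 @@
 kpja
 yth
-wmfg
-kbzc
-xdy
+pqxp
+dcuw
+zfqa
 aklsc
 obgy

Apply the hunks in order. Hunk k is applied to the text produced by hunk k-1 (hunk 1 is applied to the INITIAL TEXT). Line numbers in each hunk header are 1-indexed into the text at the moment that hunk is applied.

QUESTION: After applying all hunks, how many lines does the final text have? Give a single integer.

Hunk 1: at line 1 remove [noyh,hgz,eheg] add [jiaon] -> 10 lines: ylu jiaon kpja yth cys mhl xdy aklsc obgy ole
Hunk 2: at line 3 remove [cys,mhl] add [wmfg,kbzc] -> 10 lines: ylu jiaon kpja yth wmfg kbzc xdy aklsc obgy ole
Hunk 3: at line 3 remove [wmfg,kbzc,xdy] add [pqxp,dcuw,zfqa] -> 10 lines: ylu jiaon kpja yth pqxp dcuw zfqa aklsc obgy ole
Final line count: 10

Answer: 10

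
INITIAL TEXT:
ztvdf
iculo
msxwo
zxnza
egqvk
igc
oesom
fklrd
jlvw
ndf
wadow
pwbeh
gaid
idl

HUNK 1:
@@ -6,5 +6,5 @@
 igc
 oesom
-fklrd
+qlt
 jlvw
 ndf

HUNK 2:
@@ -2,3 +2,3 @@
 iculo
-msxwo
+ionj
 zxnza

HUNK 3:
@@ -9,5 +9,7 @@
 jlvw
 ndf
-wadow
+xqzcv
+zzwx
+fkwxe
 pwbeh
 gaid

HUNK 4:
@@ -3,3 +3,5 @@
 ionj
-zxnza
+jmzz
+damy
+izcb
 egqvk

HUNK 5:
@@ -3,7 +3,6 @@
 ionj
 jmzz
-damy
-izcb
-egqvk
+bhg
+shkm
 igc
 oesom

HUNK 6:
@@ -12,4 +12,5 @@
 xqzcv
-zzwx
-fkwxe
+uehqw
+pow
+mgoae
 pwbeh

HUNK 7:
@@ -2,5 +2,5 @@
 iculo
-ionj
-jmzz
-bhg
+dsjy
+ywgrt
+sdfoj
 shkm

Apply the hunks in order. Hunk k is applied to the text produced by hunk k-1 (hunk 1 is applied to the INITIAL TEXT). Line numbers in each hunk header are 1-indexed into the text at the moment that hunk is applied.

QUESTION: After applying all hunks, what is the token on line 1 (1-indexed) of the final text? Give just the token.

Answer: ztvdf

Derivation:
Hunk 1: at line 6 remove [fklrd] add [qlt] -> 14 lines: ztvdf iculo msxwo zxnza egqvk igc oesom qlt jlvw ndf wadow pwbeh gaid idl
Hunk 2: at line 2 remove [msxwo] add [ionj] -> 14 lines: ztvdf iculo ionj zxnza egqvk igc oesom qlt jlvw ndf wadow pwbeh gaid idl
Hunk 3: at line 9 remove [wadow] add [xqzcv,zzwx,fkwxe] -> 16 lines: ztvdf iculo ionj zxnza egqvk igc oesom qlt jlvw ndf xqzcv zzwx fkwxe pwbeh gaid idl
Hunk 4: at line 3 remove [zxnza] add [jmzz,damy,izcb] -> 18 lines: ztvdf iculo ionj jmzz damy izcb egqvk igc oesom qlt jlvw ndf xqzcv zzwx fkwxe pwbeh gaid idl
Hunk 5: at line 3 remove [damy,izcb,egqvk] add [bhg,shkm] -> 17 lines: ztvdf iculo ionj jmzz bhg shkm igc oesom qlt jlvw ndf xqzcv zzwx fkwxe pwbeh gaid idl
Hunk 6: at line 12 remove [zzwx,fkwxe] add [uehqw,pow,mgoae] -> 18 lines: ztvdf iculo ionj jmzz bhg shkm igc oesom qlt jlvw ndf xqzcv uehqw pow mgoae pwbeh gaid idl
Hunk 7: at line 2 remove [ionj,jmzz,bhg] add [dsjy,ywgrt,sdfoj] -> 18 lines: ztvdf iculo dsjy ywgrt sdfoj shkm igc oesom qlt jlvw ndf xqzcv uehqw pow mgoae pwbeh gaid idl
Final line 1: ztvdf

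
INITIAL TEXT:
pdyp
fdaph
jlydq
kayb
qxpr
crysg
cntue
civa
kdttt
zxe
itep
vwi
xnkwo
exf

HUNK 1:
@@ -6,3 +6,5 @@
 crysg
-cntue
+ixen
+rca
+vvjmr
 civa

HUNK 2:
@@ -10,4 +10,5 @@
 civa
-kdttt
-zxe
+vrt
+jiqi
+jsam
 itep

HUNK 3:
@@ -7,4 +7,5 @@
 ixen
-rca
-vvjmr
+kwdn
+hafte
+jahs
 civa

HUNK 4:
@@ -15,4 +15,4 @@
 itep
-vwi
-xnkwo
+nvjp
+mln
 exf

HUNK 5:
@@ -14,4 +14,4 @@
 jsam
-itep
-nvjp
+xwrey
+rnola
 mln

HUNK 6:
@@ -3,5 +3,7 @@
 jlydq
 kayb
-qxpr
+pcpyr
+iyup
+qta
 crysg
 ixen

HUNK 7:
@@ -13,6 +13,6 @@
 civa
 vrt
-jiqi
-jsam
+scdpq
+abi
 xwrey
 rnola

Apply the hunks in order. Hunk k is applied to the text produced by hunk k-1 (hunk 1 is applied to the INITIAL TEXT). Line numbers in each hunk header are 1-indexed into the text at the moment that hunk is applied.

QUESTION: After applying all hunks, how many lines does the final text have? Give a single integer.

Hunk 1: at line 6 remove [cntue] add [ixen,rca,vvjmr] -> 16 lines: pdyp fdaph jlydq kayb qxpr crysg ixen rca vvjmr civa kdttt zxe itep vwi xnkwo exf
Hunk 2: at line 10 remove [kdttt,zxe] add [vrt,jiqi,jsam] -> 17 lines: pdyp fdaph jlydq kayb qxpr crysg ixen rca vvjmr civa vrt jiqi jsam itep vwi xnkwo exf
Hunk 3: at line 7 remove [rca,vvjmr] add [kwdn,hafte,jahs] -> 18 lines: pdyp fdaph jlydq kayb qxpr crysg ixen kwdn hafte jahs civa vrt jiqi jsam itep vwi xnkwo exf
Hunk 4: at line 15 remove [vwi,xnkwo] add [nvjp,mln] -> 18 lines: pdyp fdaph jlydq kayb qxpr crysg ixen kwdn hafte jahs civa vrt jiqi jsam itep nvjp mln exf
Hunk 5: at line 14 remove [itep,nvjp] add [xwrey,rnola] -> 18 lines: pdyp fdaph jlydq kayb qxpr crysg ixen kwdn hafte jahs civa vrt jiqi jsam xwrey rnola mln exf
Hunk 6: at line 3 remove [qxpr] add [pcpyr,iyup,qta] -> 20 lines: pdyp fdaph jlydq kayb pcpyr iyup qta crysg ixen kwdn hafte jahs civa vrt jiqi jsam xwrey rnola mln exf
Hunk 7: at line 13 remove [jiqi,jsam] add [scdpq,abi] -> 20 lines: pdyp fdaph jlydq kayb pcpyr iyup qta crysg ixen kwdn hafte jahs civa vrt scdpq abi xwrey rnola mln exf
Final line count: 20

Answer: 20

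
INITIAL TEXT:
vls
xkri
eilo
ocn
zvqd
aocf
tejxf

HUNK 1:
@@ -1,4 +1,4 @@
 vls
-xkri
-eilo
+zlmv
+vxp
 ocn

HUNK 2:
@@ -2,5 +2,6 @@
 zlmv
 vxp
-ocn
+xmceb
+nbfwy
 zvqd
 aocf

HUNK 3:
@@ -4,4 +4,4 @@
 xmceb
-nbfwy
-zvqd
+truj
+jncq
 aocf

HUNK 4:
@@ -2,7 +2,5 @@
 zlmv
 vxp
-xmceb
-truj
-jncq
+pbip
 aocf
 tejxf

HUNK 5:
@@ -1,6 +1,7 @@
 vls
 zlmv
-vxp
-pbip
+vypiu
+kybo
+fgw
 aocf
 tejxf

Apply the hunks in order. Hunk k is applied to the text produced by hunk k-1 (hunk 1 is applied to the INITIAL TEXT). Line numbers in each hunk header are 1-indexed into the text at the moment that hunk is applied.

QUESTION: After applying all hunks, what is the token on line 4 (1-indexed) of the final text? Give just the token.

Hunk 1: at line 1 remove [xkri,eilo] add [zlmv,vxp] -> 7 lines: vls zlmv vxp ocn zvqd aocf tejxf
Hunk 2: at line 2 remove [ocn] add [xmceb,nbfwy] -> 8 lines: vls zlmv vxp xmceb nbfwy zvqd aocf tejxf
Hunk 3: at line 4 remove [nbfwy,zvqd] add [truj,jncq] -> 8 lines: vls zlmv vxp xmceb truj jncq aocf tejxf
Hunk 4: at line 2 remove [xmceb,truj,jncq] add [pbip] -> 6 lines: vls zlmv vxp pbip aocf tejxf
Hunk 5: at line 1 remove [vxp,pbip] add [vypiu,kybo,fgw] -> 7 lines: vls zlmv vypiu kybo fgw aocf tejxf
Final line 4: kybo

Answer: kybo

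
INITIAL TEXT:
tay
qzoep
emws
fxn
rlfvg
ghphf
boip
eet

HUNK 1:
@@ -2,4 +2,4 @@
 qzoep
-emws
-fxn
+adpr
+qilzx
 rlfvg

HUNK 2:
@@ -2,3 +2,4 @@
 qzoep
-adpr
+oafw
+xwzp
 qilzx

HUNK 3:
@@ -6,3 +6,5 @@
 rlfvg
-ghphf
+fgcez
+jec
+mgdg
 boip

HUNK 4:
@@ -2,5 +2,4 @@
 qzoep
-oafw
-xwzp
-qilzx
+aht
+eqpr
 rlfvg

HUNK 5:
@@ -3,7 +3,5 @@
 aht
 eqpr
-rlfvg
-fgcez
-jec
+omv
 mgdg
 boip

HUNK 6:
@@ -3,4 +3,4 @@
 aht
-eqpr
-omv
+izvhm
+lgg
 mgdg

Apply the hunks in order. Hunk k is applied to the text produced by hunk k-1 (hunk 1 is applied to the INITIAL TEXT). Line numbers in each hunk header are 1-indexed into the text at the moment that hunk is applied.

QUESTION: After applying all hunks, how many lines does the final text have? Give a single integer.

Answer: 8

Derivation:
Hunk 1: at line 2 remove [emws,fxn] add [adpr,qilzx] -> 8 lines: tay qzoep adpr qilzx rlfvg ghphf boip eet
Hunk 2: at line 2 remove [adpr] add [oafw,xwzp] -> 9 lines: tay qzoep oafw xwzp qilzx rlfvg ghphf boip eet
Hunk 3: at line 6 remove [ghphf] add [fgcez,jec,mgdg] -> 11 lines: tay qzoep oafw xwzp qilzx rlfvg fgcez jec mgdg boip eet
Hunk 4: at line 2 remove [oafw,xwzp,qilzx] add [aht,eqpr] -> 10 lines: tay qzoep aht eqpr rlfvg fgcez jec mgdg boip eet
Hunk 5: at line 3 remove [rlfvg,fgcez,jec] add [omv] -> 8 lines: tay qzoep aht eqpr omv mgdg boip eet
Hunk 6: at line 3 remove [eqpr,omv] add [izvhm,lgg] -> 8 lines: tay qzoep aht izvhm lgg mgdg boip eet
Final line count: 8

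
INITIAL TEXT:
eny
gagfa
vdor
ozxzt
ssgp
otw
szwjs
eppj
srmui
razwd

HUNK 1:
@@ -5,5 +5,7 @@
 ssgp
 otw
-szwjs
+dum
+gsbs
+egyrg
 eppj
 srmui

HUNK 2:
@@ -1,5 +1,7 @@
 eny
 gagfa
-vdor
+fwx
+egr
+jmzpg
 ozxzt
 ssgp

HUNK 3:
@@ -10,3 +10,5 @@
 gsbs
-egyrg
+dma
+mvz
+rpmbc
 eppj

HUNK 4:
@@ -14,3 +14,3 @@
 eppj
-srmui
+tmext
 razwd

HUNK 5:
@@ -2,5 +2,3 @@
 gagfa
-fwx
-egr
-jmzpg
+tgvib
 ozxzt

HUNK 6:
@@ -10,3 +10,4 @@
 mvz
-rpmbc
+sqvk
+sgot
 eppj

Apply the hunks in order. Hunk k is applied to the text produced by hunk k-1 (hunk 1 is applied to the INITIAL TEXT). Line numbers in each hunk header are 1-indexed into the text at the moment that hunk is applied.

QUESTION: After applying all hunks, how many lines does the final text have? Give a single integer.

Hunk 1: at line 5 remove [szwjs] add [dum,gsbs,egyrg] -> 12 lines: eny gagfa vdor ozxzt ssgp otw dum gsbs egyrg eppj srmui razwd
Hunk 2: at line 1 remove [vdor] add [fwx,egr,jmzpg] -> 14 lines: eny gagfa fwx egr jmzpg ozxzt ssgp otw dum gsbs egyrg eppj srmui razwd
Hunk 3: at line 10 remove [egyrg] add [dma,mvz,rpmbc] -> 16 lines: eny gagfa fwx egr jmzpg ozxzt ssgp otw dum gsbs dma mvz rpmbc eppj srmui razwd
Hunk 4: at line 14 remove [srmui] add [tmext] -> 16 lines: eny gagfa fwx egr jmzpg ozxzt ssgp otw dum gsbs dma mvz rpmbc eppj tmext razwd
Hunk 5: at line 2 remove [fwx,egr,jmzpg] add [tgvib] -> 14 lines: eny gagfa tgvib ozxzt ssgp otw dum gsbs dma mvz rpmbc eppj tmext razwd
Hunk 6: at line 10 remove [rpmbc] add [sqvk,sgot] -> 15 lines: eny gagfa tgvib ozxzt ssgp otw dum gsbs dma mvz sqvk sgot eppj tmext razwd
Final line count: 15

Answer: 15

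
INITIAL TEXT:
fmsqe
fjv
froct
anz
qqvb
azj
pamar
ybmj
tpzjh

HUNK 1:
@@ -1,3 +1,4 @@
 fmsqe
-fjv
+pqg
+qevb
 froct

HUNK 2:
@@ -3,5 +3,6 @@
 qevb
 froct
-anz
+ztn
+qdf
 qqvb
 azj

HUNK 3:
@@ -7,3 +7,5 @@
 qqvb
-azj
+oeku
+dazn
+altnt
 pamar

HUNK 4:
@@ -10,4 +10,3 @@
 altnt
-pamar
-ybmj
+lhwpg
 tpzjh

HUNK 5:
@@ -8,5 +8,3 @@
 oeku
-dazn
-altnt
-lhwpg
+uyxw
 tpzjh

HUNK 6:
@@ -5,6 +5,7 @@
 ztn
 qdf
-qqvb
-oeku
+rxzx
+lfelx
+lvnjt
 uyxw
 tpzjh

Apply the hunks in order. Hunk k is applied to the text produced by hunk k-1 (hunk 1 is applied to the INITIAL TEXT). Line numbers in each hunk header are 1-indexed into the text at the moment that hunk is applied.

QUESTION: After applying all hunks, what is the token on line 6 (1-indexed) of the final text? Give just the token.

Answer: qdf

Derivation:
Hunk 1: at line 1 remove [fjv] add [pqg,qevb] -> 10 lines: fmsqe pqg qevb froct anz qqvb azj pamar ybmj tpzjh
Hunk 2: at line 3 remove [anz] add [ztn,qdf] -> 11 lines: fmsqe pqg qevb froct ztn qdf qqvb azj pamar ybmj tpzjh
Hunk 3: at line 7 remove [azj] add [oeku,dazn,altnt] -> 13 lines: fmsqe pqg qevb froct ztn qdf qqvb oeku dazn altnt pamar ybmj tpzjh
Hunk 4: at line 10 remove [pamar,ybmj] add [lhwpg] -> 12 lines: fmsqe pqg qevb froct ztn qdf qqvb oeku dazn altnt lhwpg tpzjh
Hunk 5: at line 8 remove [dazn,altnt,lhwpg] add [uyxw] -> 10 lines: fmsqe pqg qevb froct ztn qdf qqvb oeku uyxw tpzjh
Hunk 6: at line 5 remove [qqvb,oeku] add [rxzx,lfelx,lvnjt] -> 11 lines: fmsqe pqg qevb froct ztn qdf rxzx lfelx lvnjt uyxw tpzjh
Final line 6: qdf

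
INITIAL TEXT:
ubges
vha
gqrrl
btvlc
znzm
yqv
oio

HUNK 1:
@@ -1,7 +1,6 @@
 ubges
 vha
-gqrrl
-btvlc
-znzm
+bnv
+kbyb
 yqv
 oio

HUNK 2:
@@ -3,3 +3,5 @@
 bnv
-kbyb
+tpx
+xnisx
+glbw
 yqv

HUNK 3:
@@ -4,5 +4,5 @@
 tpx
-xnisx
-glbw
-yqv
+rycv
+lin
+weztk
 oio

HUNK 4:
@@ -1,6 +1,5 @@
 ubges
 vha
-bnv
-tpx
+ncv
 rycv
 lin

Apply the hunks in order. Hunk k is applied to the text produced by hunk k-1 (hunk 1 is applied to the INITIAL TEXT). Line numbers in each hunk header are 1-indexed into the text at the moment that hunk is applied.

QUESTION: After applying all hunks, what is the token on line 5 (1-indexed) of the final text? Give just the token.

Hunk 1: at line 1 remove [gqrrl,btvlc,znzm] add [bnv,kbyb] -> 6 lines: ubges vha bnv kbyb yqv oio
Hunk 2: at line 3 remove [kbyb] add [tpx,xnisx,glbw] -> 8 lines: ubges vha bnv tpx xnisx glbw yqv oio
Hunk 3: at line 4 remove [xnisx,glbw,yqv] add [rycv,lin,weztk] -> 8 lines: ubges vha bnv tpx rycv lin weztk oio
Hunk 4: at line 1 remove [bnv,tpx] add [ncv] -> 7 lines: ubges vha ncv rycv lin weztk oio
Final line 5: lin

Answer: lin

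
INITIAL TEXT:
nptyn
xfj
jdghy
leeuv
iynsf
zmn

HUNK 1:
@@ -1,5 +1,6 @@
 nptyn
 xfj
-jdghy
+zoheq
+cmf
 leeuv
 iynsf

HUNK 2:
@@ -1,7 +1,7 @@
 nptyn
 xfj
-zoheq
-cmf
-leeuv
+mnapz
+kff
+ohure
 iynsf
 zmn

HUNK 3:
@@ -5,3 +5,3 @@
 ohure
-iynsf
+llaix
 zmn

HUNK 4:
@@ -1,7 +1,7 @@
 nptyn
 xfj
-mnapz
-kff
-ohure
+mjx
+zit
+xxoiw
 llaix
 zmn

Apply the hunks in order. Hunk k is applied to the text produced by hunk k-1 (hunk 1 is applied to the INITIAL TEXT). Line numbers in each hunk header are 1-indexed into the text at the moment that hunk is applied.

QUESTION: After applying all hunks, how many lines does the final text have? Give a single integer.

Hunk 1: at line 1 remove [jdghy] add [zoheq,cmf] -> 7 lines: nptyn xfj zoheq cmf leeuv iynsf zmn
Hunk 2: at line 1 remove [zoheq,cmf,leeuv] add [mnapz,kff,ohure] -> 7 lines: nptyn xfj mnapz kff ohure iynsf zmn
Hunk 3: at line 5 remove [iynsf] add [llaix] -> 7 lines: nptyn xfj mnapz kff ohure llaix zmn
Hunk 4: at line 1 remove [mnapz,kff,ohure] add [mjx,zit,xxoiw] -> 7 lines: nptyn xfj mjx zit xxoiw llaix zmn
Final line count: 7

Answer: 7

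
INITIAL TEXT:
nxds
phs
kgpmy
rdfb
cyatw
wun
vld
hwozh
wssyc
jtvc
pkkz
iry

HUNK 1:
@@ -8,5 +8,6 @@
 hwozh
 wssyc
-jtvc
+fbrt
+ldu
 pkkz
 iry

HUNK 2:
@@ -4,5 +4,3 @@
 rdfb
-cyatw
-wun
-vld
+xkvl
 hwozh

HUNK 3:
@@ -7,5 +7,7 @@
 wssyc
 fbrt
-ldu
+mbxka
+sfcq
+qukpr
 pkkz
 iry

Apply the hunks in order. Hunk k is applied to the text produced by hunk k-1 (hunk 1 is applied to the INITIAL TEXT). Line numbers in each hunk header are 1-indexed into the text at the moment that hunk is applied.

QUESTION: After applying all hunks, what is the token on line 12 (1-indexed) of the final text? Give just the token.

Hunk 1: at line 8 remove [jtvc] add [fbrt,ldu] -> 13 lines: nxds phs kgpmy rdfb cyatw wun vld hwozh wssyc fbrt ldu pkkz iry
Hunk 2: at line 4 remove [cyatw,wun,vld] add [xkvl] -> 11 lines: nxds phs kgpmy rdfb xkvl hwozh wssyc fbrt ldu pkkz iry
Hunk 3: at line 7 remove [ldu] add [mbxka,sfcq,qukpr] -> 13 lines: nxds phs kgpmy rdfb xkvl hwozh wssyc fbrt mbxka sfcq qukpr pkkz iry
Final line 12: pkkz

Answer: pkkz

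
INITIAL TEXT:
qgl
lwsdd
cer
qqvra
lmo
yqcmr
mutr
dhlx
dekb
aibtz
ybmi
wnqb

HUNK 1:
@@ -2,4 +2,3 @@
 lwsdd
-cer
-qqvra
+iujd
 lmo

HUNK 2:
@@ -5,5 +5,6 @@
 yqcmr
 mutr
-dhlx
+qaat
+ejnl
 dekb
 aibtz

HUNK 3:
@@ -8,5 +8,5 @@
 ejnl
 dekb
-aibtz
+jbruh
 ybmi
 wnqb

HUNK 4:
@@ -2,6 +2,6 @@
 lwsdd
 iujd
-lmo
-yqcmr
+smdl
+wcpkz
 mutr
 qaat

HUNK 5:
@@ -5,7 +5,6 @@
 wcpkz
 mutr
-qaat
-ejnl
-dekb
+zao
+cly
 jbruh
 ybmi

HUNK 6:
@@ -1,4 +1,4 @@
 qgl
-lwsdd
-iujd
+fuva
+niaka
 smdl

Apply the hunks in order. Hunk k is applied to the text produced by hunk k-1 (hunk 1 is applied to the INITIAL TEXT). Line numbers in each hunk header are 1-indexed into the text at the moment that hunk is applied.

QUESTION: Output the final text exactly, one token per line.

Hunk 1: at line 2 remove [cer,qqvra] add [iujd] -> 11 lines: qgl lwsdd iujd lmo yqcmr mutr dhlx dekb aibtz ybmi wnqb
Hunk 2: at line 5 remove [dhlx] add [qaat,ejnl] -> 12 lines: qgl lwsdd iujd lmo yqcmr mutr qaat ejnl dekb aibtz ybmi wnqb
Hunk 3: at line 8 remove [aibtz] add [jbruh] -> 12 lines: qgl lwsdd iujd lmo yqcmr mutr qaat ejnl dekb jbruh ybmi wnqb
Hunk 4: at line 2 remove [lmo,yqcmr] add [smdl,wcpkz] -> 12 lines: qgl lwsdd iujd smdl wcpkz mutr qaat ejnl dekb jbruh ybmi wnqb
Hunk 5: at line 5 remove [qaat,ejnl,dekb] add [zao,cly] -> 11 lines: qgl lwsdd iujd smdl wcpkz mutr zao cly jbruh ybmi wnqb
Hunk 6: at line 1 remove [lwsdd,iujd] add [fuva,niaka] -> 11 lines: qgl fuva niaka smdl wcpkz mutr zao cly jbruh ybmi wnqb

Answer: qgl
fuva
niaka
smdl
wcpkz
mutr
zao
cly
jbruh
ybmi
wnqb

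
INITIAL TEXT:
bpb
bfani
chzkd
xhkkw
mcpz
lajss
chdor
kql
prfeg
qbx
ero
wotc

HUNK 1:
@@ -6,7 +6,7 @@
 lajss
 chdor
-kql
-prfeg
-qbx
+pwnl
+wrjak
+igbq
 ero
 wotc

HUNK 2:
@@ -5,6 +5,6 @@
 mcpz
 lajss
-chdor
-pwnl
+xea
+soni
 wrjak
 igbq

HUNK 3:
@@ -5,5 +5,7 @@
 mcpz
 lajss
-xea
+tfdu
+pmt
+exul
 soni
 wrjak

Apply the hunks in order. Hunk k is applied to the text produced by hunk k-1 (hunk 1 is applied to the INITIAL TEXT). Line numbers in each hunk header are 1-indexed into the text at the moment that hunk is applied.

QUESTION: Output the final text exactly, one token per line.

Answer: bpb
bfani
chzkd
xhkkw
mcpz
lajss
tfdu
pmt
exul
soni
wrjak
igbq
ero
wotc

Derivation:
Hunk 1: at line 6 remove [kql,prfeg,qbx] add [pwnl,wrjak,igbq] -> 12 lines: bpb bfani chzkd xhkkw mcpz lajss chdor pwnl wrjak igbq ero wotc
Hunk 2: at line 5 remove [chdor,pwnl] add [xea,soni] -> 12 lines: bpb bfani chzkd xhkkw mcpz lajss xea soni wrjak igbq ero wotc
Hunk 3: at line 5 remove [xea] add [tfdu,pmt,exul] -> 14 lines: bpb bfani chzkd xhkkw mcpz lajss tfdu pmt exul soni wrjak igbq ero wotc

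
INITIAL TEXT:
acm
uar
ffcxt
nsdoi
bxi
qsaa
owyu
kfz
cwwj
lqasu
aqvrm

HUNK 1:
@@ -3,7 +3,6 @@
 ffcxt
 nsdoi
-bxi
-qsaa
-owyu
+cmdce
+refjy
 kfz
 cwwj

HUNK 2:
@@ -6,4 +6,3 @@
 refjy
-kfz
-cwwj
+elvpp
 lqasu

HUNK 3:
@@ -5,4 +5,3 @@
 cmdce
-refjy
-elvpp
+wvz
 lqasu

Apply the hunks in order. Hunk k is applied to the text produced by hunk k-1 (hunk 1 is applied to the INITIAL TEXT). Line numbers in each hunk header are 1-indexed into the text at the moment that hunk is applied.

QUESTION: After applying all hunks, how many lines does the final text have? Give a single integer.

Answer: 8

Derivation:
Hunk 1: at line 3 remove [bxi,qsaa,owyu] add [cmdce,refjy] -> 10 lines: acm uar ffcxt nsdoi cmdce refjy kfz cwwj lqasu aqvrm
Hunk 2: at line 6 remove [kfz,cwwj] add [elvpp] -> 9 lines: acm uar ffcxt nsdoi cmdce refjy elvpp lqasu aqvrm
Hunk 3: at line 5 remove [refjy,elvpp] add [wvz] -> 8 lines: acm uar ffcxt nsdoi cmdce wvz lqasu aqvrm
Final line count: 8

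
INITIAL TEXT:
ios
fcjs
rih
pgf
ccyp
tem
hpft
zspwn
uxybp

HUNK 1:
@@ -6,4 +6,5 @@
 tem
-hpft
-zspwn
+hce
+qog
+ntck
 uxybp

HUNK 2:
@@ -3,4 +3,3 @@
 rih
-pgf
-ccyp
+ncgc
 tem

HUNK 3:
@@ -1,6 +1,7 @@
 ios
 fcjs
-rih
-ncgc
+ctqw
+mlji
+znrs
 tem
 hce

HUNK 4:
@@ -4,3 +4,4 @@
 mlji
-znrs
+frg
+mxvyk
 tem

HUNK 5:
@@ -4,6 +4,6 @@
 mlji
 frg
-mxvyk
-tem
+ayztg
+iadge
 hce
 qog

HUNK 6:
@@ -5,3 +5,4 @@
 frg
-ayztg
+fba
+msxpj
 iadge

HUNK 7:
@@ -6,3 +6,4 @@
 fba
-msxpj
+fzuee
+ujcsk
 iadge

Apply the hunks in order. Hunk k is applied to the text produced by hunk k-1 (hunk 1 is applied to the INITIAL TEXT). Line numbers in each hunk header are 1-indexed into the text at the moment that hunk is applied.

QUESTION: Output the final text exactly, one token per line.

Hunk 1: at line 6 remove [hpft,zspwn] add [hce,qog,ntck] -> 10 lines: ios fcjs rih pgf ccyp tem hce qog ntck uxybp
Hunk 2: at line 3 remove [pgf,ccyp] add [ncgc] -> 9 lines: ios fcjs rih ncgc tem hce qog ntck uxybp
Hunk 3: at line 1 remove [rih,ncgc] add [ctqw,mlji,znrs] -> 10 lines: ios fcjs ctqw mlji znrs tem hce qog ntck uxybp
Hunk 4: at line 4 remove [znrs] add [frg,mxvyk] -> 11 lines: ios fcjs ctqw mlji frg mxvyk tem hce qog ntck uxybp
Hunk 5: at line 4 remove [mxvyk,tem] add [ayztg,iadge] -> 11 lines: ios fcjs ctqw mlji frg ayztg iadge hce qog ntck uxybp
Hunk 6: at line 5 remove [ayztg] add [fba,msxpj] -> 12 lines: ios fcjs ctqw mlji frg fba msxpj iadge hce qog ntck uxybp
Hunk 7: at line 6 remove [msxpj] add [fzuee,ujcsk] -> 13 lines: ios fcjs ctqw mlji frg fba fzuee ujcsk iadge hce qog ntck uxybp

Answer: ios
fcjs
ctqw
mlji
frg
fba
fzuee
ujcsk
iadge
hce
qog
ntck
uxybp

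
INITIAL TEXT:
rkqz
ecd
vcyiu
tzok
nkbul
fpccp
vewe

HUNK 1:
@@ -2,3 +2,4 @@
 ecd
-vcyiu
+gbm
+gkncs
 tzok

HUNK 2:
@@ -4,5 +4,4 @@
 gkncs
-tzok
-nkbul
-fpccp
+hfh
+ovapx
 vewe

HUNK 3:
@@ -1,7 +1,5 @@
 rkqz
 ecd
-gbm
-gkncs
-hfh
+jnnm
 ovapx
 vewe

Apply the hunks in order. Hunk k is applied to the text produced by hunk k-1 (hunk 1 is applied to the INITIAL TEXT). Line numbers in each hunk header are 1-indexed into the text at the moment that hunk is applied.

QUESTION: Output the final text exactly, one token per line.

Answer: rkqz
ecd
jnnm
ovapx
vewe

Derivation:
Hunk 1: at line 2 remove [vcyiu] add [gbm,gkncs] -> 8 lines: rkqz ecd gbm gkncs tzok nkbul fpccp vewe
Hunk 2: at line 4 remove [tzok,nkbul,fpccp] add [hfh,ovapx] -> 7 lines: rkqz ecd gbm gkncs hfh ovapx vewe
Hunk 3: at line 1 remove [gbm,gkncs,hfh] add [jnnm] -> 5 lines: rkqz ecd jnnm ovapx vewe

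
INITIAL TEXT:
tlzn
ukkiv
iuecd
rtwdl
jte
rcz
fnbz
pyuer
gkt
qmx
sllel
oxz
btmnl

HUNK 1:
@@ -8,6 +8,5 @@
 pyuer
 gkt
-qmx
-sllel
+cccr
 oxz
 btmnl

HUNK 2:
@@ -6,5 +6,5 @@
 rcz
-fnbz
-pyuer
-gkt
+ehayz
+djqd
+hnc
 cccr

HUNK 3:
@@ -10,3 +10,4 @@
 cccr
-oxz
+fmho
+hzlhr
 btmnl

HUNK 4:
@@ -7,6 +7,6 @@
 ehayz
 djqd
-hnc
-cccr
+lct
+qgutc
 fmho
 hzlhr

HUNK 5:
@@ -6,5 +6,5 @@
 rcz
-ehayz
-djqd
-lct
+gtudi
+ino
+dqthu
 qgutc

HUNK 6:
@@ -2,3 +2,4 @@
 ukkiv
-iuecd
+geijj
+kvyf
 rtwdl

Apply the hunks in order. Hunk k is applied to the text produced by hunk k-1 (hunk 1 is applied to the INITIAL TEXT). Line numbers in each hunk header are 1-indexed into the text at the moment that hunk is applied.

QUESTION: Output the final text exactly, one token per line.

Hunk 1: at line 8 remove [qmx,sllel] add [cccr] -> 12 lines: tlzn ukkiv iuecd rtwdl jte rcz fnbz pyuer gkt cccr oxz btmnl
Hunk 2: at line 6 remove [fnbz,pyuer,gkt] add [ehayz,djqd,hnc] -> 12 lines: tlzn ukkiv iuecd rtwdl jte rcz ehayz djqd hnc cccr oxz btmnl
Hunk 3: at line 10 remove [oxz] add [fmho,hzlhr] -> 13 lines: tlzn ukkiv iuecd rtwdl jte rcz ehayz djqd hnc cccr fmho hzlhr btmnl
Hunk 4: at line 7 remove [hnc,cccr] add [lct,qgutc] -> 13 lines: tlzn ukkiv iuecd rtwdl jte rcz ehayz djqd lct qgutc fmho hzlhr btmnl
Hunk 5: at line 6 remove [ehayz,djqd,lct] add [gtudi,ino,dqthu] -> 13 lines: tlzn ukkiv iuecd rtwdl jte rcz gtudi ino dqthu qgutc fmho hzlhr btmnl
Hunk 6: at line 2 remove [iuecd] add [geijj,kvyf] -> 14 lines: tlzn ukkiv geijj kvyf rtwdl jte rcz gtudi ino dqthu qgutc fmho hzlhr btmnl

Answer: tlzn
ukkiv
geijj
kvyf
rtwdl
jte
rcz
gtudi
ino
dqthu
qgutc
fmho
hzlhr
btmnl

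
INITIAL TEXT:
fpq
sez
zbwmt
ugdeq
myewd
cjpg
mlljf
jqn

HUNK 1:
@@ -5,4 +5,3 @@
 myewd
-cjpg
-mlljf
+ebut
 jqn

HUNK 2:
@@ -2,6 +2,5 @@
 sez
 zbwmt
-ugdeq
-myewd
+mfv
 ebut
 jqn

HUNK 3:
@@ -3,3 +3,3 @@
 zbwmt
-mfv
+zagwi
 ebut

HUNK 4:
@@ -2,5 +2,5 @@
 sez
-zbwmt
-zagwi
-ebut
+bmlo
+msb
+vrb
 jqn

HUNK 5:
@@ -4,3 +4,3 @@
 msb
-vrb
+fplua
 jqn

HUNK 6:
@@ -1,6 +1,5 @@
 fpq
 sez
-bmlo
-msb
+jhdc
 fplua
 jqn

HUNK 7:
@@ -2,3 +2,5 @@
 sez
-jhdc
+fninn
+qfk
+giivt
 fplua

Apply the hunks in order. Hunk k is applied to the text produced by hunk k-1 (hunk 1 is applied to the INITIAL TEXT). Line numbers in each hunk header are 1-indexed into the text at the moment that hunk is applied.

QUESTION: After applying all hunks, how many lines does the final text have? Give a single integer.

Answer: 7

Derivation:
Hunk 1: at line 5 remove [cjpg,mlljf] add [ebut] -> 7 lines: fpq sez zbwmt ugdeq myewd ebut jqn
Hunk 2: at line 2 remove [ugdeq,myewd] add [mfv] -> 6 lines: fpq sez zbwmt mfv ebut jqn
Hunk 3: at line 3 remove [mfv] add [zagwi] -> 6 lines: fpq sez zbwmt zagwi ebut jqn
Hunk 4: at line 2 remove [zbwmt,zagwi,ebut] add [bmlo,msb,vrb] -> 6 lines: fpq sez bmlo msb vrb jqn
Hunk 5: at line 4 remove [vrb] add [fplua] -> 6 lines: fpq sez bmlo msb fplua jqn
Hunk 6: at line 1 remove [bmlo,msb] add [jhdc] -> 5 lines: fpq sez jhdc fplua jqn
Hunk 7: at line 2 remove [jhdc] add [fninn,qfk,giivt] -> 7 lines: fpq sez fninn qfk giivt fplua jqn
Final line count: 7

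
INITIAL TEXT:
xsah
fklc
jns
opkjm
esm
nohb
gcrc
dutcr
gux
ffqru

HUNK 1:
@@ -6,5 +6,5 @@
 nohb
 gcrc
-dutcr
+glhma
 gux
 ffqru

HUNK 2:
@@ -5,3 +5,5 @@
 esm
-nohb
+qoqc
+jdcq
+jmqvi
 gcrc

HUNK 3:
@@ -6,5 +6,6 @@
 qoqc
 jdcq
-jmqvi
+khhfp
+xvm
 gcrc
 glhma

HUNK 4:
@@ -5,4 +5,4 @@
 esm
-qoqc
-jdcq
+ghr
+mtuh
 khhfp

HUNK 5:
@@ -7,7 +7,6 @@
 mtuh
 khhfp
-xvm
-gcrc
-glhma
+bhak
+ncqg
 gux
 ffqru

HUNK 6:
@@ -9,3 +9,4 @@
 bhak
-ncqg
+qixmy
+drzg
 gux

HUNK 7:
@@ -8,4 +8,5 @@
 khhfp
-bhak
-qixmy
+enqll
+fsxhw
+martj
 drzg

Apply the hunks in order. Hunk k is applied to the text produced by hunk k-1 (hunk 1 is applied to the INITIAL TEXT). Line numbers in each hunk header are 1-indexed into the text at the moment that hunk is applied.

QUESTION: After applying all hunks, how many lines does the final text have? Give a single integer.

Answer: 14

Derivation:
Hunk 1: at line 6 remove [dutcr] add [glhma] -> 10 lines: xsah fklc jns opkjm esm nohb gcrc glhma gux ffqru
Hunk 2: at line 5 remove [nohb] add [qoqc,jdcq,jmqvi] -> 12 lines: xsah fklc jns opkjm esm qoqc jdcq jmqvi gcrc glhma gux ffqru
Hunk 3: at line 6 remove [jmqvi] add [khhfp,xvm] -> 13 lines: xsah fklc jns opkjm esm qoqc jdcq khhfp xvm gcrc glhma gux ffqru
Hunk 4: at line 5 remove [qoqc,jdcq] add [ghr,mtuh] -> 13 lines: xsah fklc jns opkjm esm ghr mtuh khhfp xvm gcrc glhma gux ffqru
Hunk 5: at line 7 remove [xvm,gcrc,glhma] add [bhak,ncqg] -> 12 lines: xsah fklc jns opkjm esm ghr mtuh khhfp bhak ncqg gux ffqru
Hunk 6: at line 9 remove [ncqg] add [qixmy,drzg] -> 13 lines: xsah fklc jns opkjm esm ghr mtuh khhfp bhak qixmy drzg gux ffqru
Hunk 7: at line 8 remove [bhak,qixmy] add [enqll,fsxhw,martj] -> 14 lines: xsah fklc jns opkjm esm ghr mtuh khhfp enqll fsxhw martj drzg gux ffqru
Final line count: 14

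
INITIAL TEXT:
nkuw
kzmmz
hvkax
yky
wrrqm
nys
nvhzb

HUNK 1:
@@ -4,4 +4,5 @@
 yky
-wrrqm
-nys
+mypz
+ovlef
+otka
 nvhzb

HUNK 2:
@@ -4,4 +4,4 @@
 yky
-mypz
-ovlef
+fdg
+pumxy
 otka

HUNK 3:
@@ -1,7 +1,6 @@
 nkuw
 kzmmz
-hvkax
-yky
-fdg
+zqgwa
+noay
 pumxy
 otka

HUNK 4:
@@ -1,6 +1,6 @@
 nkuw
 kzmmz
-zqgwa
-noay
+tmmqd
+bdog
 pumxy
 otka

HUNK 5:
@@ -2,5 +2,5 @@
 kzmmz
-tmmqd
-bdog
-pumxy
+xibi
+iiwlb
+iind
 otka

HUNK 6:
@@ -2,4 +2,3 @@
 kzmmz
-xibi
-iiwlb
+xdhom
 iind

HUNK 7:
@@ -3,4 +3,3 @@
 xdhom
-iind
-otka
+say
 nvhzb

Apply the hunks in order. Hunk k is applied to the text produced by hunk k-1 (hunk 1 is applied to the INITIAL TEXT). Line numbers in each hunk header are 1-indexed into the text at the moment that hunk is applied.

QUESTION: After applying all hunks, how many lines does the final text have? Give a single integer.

Answer: 5

Derivation:
Hunk 1: at line 4 remove [wrrqm,nys] add [mypz,ovlef,otka] -> 8 lines: nkuw kzmmz hvkax yky mypz ovlef otka nvhzb
Hunk 2: at line 4 remove [mypz,ovlef] add [fdg,pumxy] -> 8 lines: nkuw kzmmz hvkax yky fdg pumxy otka nvhzb
Hunk 3: at line 1 remove [hvkax,yky,fdg] add [zqgwa,noay] -> 7 lines: nkuw kzmmz zqgwa noay pumxy otka nvhzb
Hunk 4: at line 1 remove [zqgwa,noay] add [tmmqd,bdog] -> 7 lines: nkuw kzmmz tmmqd bdog pumxy otka nvhzb
Hunk 5: at line 2 remove [tmmqd,bdog,pumxy] add [xibi,iiwlb,iind] -> 7 lines: nkuw kzmmz xibi iiwlb iind otka nvhzb
Hunk 6: at line 2 remove [xibi,iiwlb] add [xdhom] -> 6 lines: nkuw kzmmz xdhom iind otka nvhzb
Hunk 7: at line 3 remove [iind,otka] add [say] -> 5 lines: nkuw kzmmz xdhom say nvhzb
Final line count: 5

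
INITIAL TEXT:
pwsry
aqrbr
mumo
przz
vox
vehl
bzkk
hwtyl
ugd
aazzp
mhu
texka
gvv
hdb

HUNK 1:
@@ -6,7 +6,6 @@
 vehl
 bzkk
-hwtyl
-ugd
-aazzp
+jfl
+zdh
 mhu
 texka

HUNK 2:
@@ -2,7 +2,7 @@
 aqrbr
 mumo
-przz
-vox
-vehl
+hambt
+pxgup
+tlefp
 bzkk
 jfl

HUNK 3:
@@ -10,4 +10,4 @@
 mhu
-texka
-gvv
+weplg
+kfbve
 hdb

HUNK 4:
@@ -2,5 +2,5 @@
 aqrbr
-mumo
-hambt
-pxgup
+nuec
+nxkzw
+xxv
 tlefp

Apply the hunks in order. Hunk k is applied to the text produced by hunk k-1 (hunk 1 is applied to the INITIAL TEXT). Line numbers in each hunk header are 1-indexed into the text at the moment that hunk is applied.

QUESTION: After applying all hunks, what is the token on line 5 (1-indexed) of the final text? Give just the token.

Answer: xxv

Derivation:
Hunk 1: at line 6 remove [hwtyl,ugd,aazzp] add [jfl,zdh] -> 13 lines: pwsry aqrbr mumo przz vox vehl bzkk jfl zdh mhu texka gvv hdb
Hunk 2: at line 2 remove [przz,vox,vehl] add [hambt,pxgup,tlefp] -> 13 lines: pwsry aqrbr mumo hambt pxgup tlefp bzkk jfl zdh mhu texka gvv hdb
Hunk 3: at line 10 remove [texka,gvv] add [weplg,kfbve] -> 13 lines: pwsry aqrbr mumo hambt pxgup tlefp bzkk jfl zdh mhu weplg kfbve hdb
Hunk 4: at line 2 remove [mumo,hambt,pxgup] add [nuec,nxkzw,xxv] -> 13 lines: pwsry aqrbr nuec nxkzw xxv tlefp bzkk jfl zdh mhu weplg kfbve hdb
Final line 5: xxv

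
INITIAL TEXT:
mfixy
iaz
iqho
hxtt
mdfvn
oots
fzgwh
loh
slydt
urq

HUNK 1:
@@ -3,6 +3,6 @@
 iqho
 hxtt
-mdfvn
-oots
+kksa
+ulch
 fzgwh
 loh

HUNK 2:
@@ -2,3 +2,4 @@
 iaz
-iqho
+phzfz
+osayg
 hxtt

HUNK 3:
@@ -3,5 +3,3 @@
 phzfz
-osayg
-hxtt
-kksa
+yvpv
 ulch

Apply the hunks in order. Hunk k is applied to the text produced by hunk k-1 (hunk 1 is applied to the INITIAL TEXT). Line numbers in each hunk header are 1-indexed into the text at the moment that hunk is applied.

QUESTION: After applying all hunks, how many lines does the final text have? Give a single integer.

Hunk 1: at line 3 remove [mdfvn,oots] add [kksa,ulch] -> 10 lines: mfixy iaz iqho hxtt kksa ulch fzgwh loh slydt urq
Hunk 2: at line 2 remove [iqho] add [phzfz,osayg] -> 11 lines: mfixy iaz phzfz osayg hxtt kksa ulch fzgwh loh slydt urq
Hunk 3: at line 3 remove [osayg,hxtt,kksa] add [yvpv] -> 9 lines: mfixy iaz phzfz yvpv ulch fzgwh loh slydt urq
Final line count: 9

Answer: 9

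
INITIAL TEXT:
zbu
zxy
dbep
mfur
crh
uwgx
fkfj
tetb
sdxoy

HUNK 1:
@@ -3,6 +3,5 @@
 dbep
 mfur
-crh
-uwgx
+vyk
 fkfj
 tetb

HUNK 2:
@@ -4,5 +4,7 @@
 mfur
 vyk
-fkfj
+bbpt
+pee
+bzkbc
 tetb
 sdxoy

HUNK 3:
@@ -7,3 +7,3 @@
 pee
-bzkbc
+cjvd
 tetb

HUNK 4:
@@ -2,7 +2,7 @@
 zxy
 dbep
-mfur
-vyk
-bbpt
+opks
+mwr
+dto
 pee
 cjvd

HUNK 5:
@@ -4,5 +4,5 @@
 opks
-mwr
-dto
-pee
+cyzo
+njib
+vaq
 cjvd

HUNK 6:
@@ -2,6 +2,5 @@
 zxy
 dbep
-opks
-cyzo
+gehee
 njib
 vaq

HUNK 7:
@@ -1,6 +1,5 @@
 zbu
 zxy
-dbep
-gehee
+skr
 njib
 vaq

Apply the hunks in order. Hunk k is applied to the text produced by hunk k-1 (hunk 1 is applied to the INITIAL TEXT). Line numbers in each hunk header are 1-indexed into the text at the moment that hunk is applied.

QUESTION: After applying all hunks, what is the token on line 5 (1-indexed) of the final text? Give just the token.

Hunk 1: at line 3 remove [crh,uwgx] add [vyk] -> 8 lines: zbu zxy dbep mfur vyk fkfj tetb sdxoy
Hunk 2: at line 4 remove [fkfj] add [bbpt,pee,bzkbc] -> 10 lines: zbu zxy dbep mfur vyk bbpt pee bzkbc tetb sdxoy
Hunk 3: at line 7 remove [bzkbc] add [cjvd] -> 10 lines: zbu zxy dbep mfur vyk bbpt pee cjvd tetb sdxoy
Hunk 4: at line 2 remove [mfur,vyk,bbpt] add [opks,mwr,dto] -> 10 lines: zbu zxy dbep opks mwr dto pee cjvd tetb sdxoy
Hunk 5: at line 4 remove [mwr,dto,pee] add [cyzo,njib,vaq] -> 10 lines: zbu zxy dbep opks cyzo njib vaq cjvd tetb sdxoy
Hunk 6: at line 2 remove [opks,cyzo] add [gehee] -> 9 lines: zbu zxy dbep gehee njib vaq cjvd tetb sdxoy
Hunk 7: at line 1 remove [dbep,gehee] add [skr] -> 8 lines: zbu zxy skr njib vaq cjvd tetb sdxoy
Final line 5: vaq

Answer: vaq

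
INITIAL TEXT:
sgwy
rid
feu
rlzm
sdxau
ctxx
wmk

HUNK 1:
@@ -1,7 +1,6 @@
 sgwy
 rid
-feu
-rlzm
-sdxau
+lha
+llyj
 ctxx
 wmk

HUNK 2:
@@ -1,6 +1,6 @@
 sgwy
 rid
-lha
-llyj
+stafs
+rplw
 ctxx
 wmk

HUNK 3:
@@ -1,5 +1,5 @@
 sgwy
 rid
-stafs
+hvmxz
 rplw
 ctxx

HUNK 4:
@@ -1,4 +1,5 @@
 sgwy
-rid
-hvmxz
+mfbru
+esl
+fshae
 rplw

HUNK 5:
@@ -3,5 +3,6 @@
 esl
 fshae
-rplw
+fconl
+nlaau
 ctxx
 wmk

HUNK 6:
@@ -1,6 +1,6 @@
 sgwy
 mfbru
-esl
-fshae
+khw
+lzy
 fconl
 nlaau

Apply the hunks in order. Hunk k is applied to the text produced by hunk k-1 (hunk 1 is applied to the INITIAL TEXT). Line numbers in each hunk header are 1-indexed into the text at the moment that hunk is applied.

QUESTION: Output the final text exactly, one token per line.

Answer: sgwy
mfbru
khw
lzy
fconl
nlaau
ctxx
wmk

Derivation:
Hunk 1: at line 1 remove [feu,rlzm,sdxau] add [lha,llyj] -> 6 lines: sgwy rid lha llyj ctxx wmk
Hunk 2: at line 1 remove [lha,llyj] add [stafs,rplw] -> 6 lines: sgwy rid stafs rplw ctxx wmk
Hunk 3: at line 1 remove [stafs] add [hvmxz] -> 6 lines: sgwy rid hvmxz rplw ctxx wmk
Hunk 4: at line 1 remove [rid,hvmxz] add [mfbru,esl,fshae] -> 7 lines: sgwy mfbru esl fshae rplw ctxx wmk
Hunk 5: at line 3 remove [rplw] add [fconl,nlaau] -> 8 lines: sgwy mfbru esl fshae fconl nlaau ctxx wmk
Hunk 6: at line 1 remove [esl,fshae] add [khw,lzy] -> 8 lines: sgwy mfbru khw lzy fconl nlaau ctxx wmk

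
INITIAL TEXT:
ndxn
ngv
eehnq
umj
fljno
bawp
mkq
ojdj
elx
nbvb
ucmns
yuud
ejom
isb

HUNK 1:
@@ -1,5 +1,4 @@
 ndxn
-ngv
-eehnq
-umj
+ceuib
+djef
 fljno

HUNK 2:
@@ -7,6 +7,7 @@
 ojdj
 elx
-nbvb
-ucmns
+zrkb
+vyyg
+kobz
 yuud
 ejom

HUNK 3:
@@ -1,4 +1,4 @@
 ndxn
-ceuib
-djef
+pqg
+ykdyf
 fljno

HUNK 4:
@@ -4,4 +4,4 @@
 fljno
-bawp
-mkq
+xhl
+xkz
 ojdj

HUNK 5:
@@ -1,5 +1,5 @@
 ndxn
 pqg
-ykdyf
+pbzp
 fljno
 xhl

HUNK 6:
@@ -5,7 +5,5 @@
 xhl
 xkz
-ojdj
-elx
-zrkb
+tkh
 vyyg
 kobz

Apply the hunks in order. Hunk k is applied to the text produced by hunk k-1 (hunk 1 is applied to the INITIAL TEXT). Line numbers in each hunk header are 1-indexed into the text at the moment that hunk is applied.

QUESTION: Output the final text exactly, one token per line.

Hunk 1: at line 1 remove [ngv,eehnq,umj] add [ceuib,djef] -> 13 lines: ndxn ceuib djef fljno bawp mkq ojdj elx nbvb ucmns yuud ejom isb
Hunk 2: at line 7 remove [nbvb,ucmns] add [zrkb,vyyg,kobz] -> 14 lines: ndxn ceuib djef fljno bawp mkq ojdj elx zrkb vyyg kobz yuud ejom isb
Hunk 3: at line 1 remove [ceuib,djef] add [pqg,ykdyf] -> 14 lines: ndxn pqg ykdyf fljno bawp mkq ojdj elx zrkb vyyg kobz yuud ejom isb
Hunk 4: at line 4 remove [bawp,mkq] add [xhl,xkz] -> 14 lines: ndxn pqg ykdyf fljno xhl xkz ojdj elx zrkb vyyg kobz yuud ejom isb
Hunk 5: at line 1 remove [ykdyf] add [pbzp] -> 14 lines: ndxn pqg pbzp fljno xhl xkz ojdj elx zrkb vyyg kobz yuud ejom isb
Hunk 6: at line 5 remove [ojdj,elx,zrkb] add [tkh] -> 12 lines: ndxn pqg pbzp fljno xhl xkz tkh vyyg kobz yuud ejom isb

Answer: ndxn
pqg
pbzp
fljno
xhl
xkz
tkh
vyyg
kobz
yuud
ejom
isb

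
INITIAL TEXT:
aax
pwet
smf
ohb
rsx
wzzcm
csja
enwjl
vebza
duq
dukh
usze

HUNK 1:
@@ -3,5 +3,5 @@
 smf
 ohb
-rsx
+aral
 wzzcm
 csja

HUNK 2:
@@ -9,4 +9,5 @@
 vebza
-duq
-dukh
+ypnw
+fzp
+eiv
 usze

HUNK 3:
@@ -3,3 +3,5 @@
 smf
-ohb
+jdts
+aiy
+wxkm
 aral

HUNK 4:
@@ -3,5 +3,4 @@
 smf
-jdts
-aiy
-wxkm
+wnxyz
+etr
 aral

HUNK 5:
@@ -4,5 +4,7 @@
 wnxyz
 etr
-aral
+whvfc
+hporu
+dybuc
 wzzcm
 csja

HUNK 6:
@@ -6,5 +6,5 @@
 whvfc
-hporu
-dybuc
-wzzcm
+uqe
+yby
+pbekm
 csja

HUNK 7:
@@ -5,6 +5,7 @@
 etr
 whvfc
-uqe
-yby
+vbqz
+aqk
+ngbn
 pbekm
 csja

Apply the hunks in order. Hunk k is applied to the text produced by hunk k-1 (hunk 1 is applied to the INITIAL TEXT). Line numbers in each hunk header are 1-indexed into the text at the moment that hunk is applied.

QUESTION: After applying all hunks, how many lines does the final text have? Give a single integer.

Hunk 1: at line 3 remove [rsx] add [aral] -> 12 lines: aax pwet smf ohb aral wzzcm csja enwjl vebza duq dukh usze
Hunk 2: at line 9 remove [duq,dukh] add [ypnw,fzp,eiv] -> 13 lines: aax pwet smf ohb aral wzzcm csja enwjl vebza ypnw fzp eiv usze
Hunk 3: at line 3 remove [ohb] add [jdts,aiy,wxkm] -> 15 lines: aax pwet smf jdts aiy wxkm aral wzzcm csja enwjl vebza ypnw fzp eiv usze
Hunk 4: at line 3 remove [jdts,aiy,wxkm] add [wnxyz,etr] -> 14 lines: aax pwet smf wnxyz etr aral wzzcm csja enwjl vebza ypnw fzp eiv usze
Hunk 5: at line 4 remove [aral] add [whvfc,hporu,dybuc] -> 16 lines: aax pwet smf wnxyz etr whvfc hporu dybuc wzzcm csja enwjl vebza ypnw fzp eiv usze
Hunk 6: at line 6 remove [hporu,dybuc,wzzcm] add [uqe,yby,pbekm] -> 16 lines: aax pwet smf wnxyz etr whvfc uqe yby pbekm csja enwjl vebza ypnw fzp eiv usze
Hunk 7: at line 5 remove [uqe,yby] add [vbqz,aqk,ngbn] -> 17 lines: aax pwet smf wnxyz etr whvfc vbqz aqk ngbn pbekm csja enwjl vebza ypnw fzp eiv usze
Final line count: 17

Answer: 17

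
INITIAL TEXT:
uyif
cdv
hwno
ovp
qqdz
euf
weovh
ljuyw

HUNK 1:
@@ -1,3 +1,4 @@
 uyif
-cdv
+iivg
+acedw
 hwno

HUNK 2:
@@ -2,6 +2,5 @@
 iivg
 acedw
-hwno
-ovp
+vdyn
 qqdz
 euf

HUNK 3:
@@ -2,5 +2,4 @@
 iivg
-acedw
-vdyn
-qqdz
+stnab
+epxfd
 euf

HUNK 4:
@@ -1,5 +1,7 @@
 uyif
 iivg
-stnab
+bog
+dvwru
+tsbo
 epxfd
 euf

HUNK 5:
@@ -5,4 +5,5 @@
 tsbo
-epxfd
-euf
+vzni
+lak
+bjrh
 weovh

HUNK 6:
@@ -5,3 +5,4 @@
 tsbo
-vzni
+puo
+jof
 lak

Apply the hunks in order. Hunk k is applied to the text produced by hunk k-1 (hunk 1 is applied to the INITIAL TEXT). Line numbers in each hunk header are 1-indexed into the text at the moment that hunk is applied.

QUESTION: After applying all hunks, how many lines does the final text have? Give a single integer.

Hunk 1: at line 1 remove [cdv] add [iivg,acedw] -> 9 lines: uyif iivg acedw hwno ovp qqdz euf weovh ljuyw
Hunk 2: at line 2 remove [hwno,ovp] add [vdyn] -> 8 lines: uyif iivg acedw vdyn qqdz euf weovh ljuyw
Hunk 3: at line 2 remove [acedw,vdyn,qqdz] add [stnab,epxfd] -> 7 lines: uyif iivg stnab epxfd euf weovh ljuyw
Hunk 4: at line 1 remove [stnab] add [bog,dvwru,tsbo] -> 9 lines: uyif iivg bog dvwru tsbo epxfd euf weovh ljuyw
Hunk 5: at line 5 remove [epxfd,euf] add [vzni,lak,bjrh] -> 10 lines: uyif iivg bog dvwru tsbo vzni lak bjrh weovh ljuyw
Hunk 6: at line 5 remove [vzni] add [puo,jof] -> 11 lines: uyif iivg bog dvwru tsbo puo jof lak bjrh weovh ljuyw
Final line count: 11

Answer: 11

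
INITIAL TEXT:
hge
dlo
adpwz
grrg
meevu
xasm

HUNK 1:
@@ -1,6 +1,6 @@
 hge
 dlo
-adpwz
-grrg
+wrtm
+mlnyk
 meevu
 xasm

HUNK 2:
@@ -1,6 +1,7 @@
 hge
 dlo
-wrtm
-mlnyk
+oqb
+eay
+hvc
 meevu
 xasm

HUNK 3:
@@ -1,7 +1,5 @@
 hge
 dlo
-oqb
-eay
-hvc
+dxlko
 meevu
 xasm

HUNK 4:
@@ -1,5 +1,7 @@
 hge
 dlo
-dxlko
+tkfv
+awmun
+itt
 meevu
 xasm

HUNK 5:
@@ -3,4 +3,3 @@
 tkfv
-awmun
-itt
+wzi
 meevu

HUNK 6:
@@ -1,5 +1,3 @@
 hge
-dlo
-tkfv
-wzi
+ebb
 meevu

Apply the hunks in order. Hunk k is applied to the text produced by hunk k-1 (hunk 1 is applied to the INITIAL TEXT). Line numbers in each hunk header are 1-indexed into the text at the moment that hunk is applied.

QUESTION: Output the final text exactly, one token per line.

Answer: hge
ebb
meevu
xasm

Derivation:
Hunk 1: at line 1 remove [adpwz,grrg] add [wrtm,mlnyk] -> 6 lines: hge dlo wrtm mlnyk meevu xasm
Hunk 2: at line 1 remove [wrtm,mlnyk] add [oqb,eay,hvc] -> 7 lines: hge dlo oqb eay hvc meevu xasm
Hunk 3: at line 1 remove [oqb,eay,hvc] add [dxlko] -> 5 lines: hge dlo dxlko meevu xasm
Hunk 4: at line 1 remove [dxlko] add [tkfv,awmun,itt] -> 7 lines: hge dlo tkfv awmun itt meevu xasm
Hunk 5: at line 3 remove [awmun,itt] add [wzi] -> 6 lines: hge dlo tkfv wzi meevu xasm
Hunk 6: at line 1 remove [dlo,tkfv,wzi] add [ebb] -> 4 lines: hge ebb meevu xasm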